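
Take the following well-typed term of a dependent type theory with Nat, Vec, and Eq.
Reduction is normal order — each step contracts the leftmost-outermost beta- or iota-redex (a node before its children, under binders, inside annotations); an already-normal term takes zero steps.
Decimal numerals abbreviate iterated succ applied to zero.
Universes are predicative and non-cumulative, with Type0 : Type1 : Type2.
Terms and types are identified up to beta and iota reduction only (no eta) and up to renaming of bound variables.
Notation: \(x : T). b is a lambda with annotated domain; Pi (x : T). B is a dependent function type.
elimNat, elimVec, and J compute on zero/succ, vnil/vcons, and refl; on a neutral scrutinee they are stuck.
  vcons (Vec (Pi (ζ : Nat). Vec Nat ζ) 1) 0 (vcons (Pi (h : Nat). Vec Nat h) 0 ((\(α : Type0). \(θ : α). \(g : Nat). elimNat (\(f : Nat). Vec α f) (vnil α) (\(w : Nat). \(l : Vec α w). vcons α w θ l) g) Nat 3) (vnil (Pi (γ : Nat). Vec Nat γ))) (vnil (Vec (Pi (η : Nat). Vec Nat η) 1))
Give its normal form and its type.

reduced normal form:
  vcons (Vec (Pi (ζ : Nat). Vec Nat ζ) 1) 0 (vcons (Pi (h : Nat). Vec Nat h) 0 (\(α : Nat). elimNat (\(θ : Nat). Vec Nat θ) (vnil Nat) (\(g : Nat). \(f : Vec Nat g). vcons Nat g 3 f) α) (vnil (Pi (w : Nat). Vec Nat w))) (vnil (Vec (Pi (l : Nat). Vec Nat l) 1))
the term's type:
  Vec (Vec (Pi (ζ : Nat). Vec Nat ζ) 1) 1


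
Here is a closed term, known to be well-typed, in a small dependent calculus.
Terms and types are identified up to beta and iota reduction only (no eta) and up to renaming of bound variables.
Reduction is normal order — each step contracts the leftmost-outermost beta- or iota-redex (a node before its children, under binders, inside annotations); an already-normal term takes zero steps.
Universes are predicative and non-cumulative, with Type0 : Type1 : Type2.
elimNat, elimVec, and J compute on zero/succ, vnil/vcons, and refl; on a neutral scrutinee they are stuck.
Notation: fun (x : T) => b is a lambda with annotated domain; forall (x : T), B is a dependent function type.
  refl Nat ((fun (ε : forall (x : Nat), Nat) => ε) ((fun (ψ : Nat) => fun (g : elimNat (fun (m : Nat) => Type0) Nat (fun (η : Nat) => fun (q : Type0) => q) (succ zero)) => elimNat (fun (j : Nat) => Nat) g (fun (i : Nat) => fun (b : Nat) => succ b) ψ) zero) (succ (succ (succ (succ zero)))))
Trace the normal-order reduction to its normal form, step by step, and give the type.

normal-order reduction sequence:
  refl Nat ((fun (ε : forall (x : Nat), Nat) => ε) ((fun (ψ : Nat) => fun (g : elimNat (fun (m : Nat) => Type0) Nat (fun (η : Nat) => fun (q : Type0) => q) (succ zero)) => elimNat (fun (j : Nat) => Nat) g (fun (i : Nat) => fun (b : Nat) => succ b) ψ) zero) (succ (succ (succ (succ zero)))))
  ~> refl Nat ((fun (ε : Nat) => fun (x : elimNat (fun (ψ : Nat) => Type0) Nat (fun (g : Nat) => fun (m : Type0) => m) (succ zero)) => elimNat (fun (η : Nat) => Nat) x (fun (q : Nat) => fun (j : Nat) => succ j) ε) zero (succ (succ (succ (succ zero)))))
  ~> refl Nat ((fun (ε : elimNat (fun (x : Nat) => Type0) Nat (fun (ψ : Nat) => fun (g : Type0) => g) (succ zero)) => elimNat (fun (m : Nat) => Nat) ε (fun (η : Nat) => fun (q : Nat) => succ q) zero) (succ (succ (succ (succ zero)))))
  ~> refl Nat (elimNat (fun (ε : Nat) => Nat) (succ (succ (succ (succ zero)))) (fun (x : Nat) => fun (ψ : Nat) => succ ψ) zero)
  ~> refl Nat (succ (succ (succ (succ zero))))
type:
  Eq Nat (succ (succ (succ (succ zero)))) (succ (succ (succ (succ zero))))


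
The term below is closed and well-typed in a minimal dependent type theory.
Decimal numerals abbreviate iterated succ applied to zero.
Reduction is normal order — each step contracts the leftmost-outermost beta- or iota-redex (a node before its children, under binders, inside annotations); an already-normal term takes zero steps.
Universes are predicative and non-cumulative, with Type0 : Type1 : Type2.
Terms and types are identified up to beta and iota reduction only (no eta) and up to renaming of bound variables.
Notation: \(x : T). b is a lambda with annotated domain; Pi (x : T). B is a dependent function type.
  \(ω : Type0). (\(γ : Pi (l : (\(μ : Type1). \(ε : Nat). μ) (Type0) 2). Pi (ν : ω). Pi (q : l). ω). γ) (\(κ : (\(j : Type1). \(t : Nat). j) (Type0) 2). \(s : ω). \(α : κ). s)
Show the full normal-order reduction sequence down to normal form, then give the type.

normal-order reduction:
  \(ω : Type0). (\(γ : Pi (l : (\(μ : Type1). \(ε : Nat). μ) (Type0) 2). Pi (ν : ω). Pi (q : l). ω). γ) (\(κ : (\(j : Type1). \(t : Nat). j) (Type0) 2). \(s : ω). \(α : κ). s)
  ~> \(ω : Type0). \(γ : (\(l : Type1). \(μ : Nat). l) (Type0) 2). \(ε : ω). \(ν : γ). ε
  ~> \(ω : Type0). \(γ : (\(l : Nat). Type0) 2). \(μ : ω). \(ε : γ). μ
  ~> \(ω : Type0). \(γ : Type0). \(l : ω). \(μ : γ). l
type:
  Pi (ω : Type0). Pi (γ : Type0). Pi (l : ω). Pi (μ : γ). ω


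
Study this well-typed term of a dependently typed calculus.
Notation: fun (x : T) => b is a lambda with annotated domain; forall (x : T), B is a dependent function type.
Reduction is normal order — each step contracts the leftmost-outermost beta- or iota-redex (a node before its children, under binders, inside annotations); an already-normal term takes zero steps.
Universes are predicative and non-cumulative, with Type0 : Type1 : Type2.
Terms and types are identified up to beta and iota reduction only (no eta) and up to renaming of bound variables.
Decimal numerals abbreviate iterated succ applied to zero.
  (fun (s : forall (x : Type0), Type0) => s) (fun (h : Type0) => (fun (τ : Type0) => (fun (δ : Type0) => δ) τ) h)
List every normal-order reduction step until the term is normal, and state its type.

normal-order reduction:
  (fun (s : forall (x : Type0), Type0) => s) (fun (h : Type0) => (fun (τ : Type0) => (fun (δ : Type0) => δ) τ) h)
  ~> fun (s : Type0) => (fun (x : Type0) => (fun (h : Type0) => h) x) s
  ~> fun (s : Type0) => (fun (x : Type0) => x) s
  ~> fun (s : Type0) => s
inferred type:
  forall (s : Type0), Type0


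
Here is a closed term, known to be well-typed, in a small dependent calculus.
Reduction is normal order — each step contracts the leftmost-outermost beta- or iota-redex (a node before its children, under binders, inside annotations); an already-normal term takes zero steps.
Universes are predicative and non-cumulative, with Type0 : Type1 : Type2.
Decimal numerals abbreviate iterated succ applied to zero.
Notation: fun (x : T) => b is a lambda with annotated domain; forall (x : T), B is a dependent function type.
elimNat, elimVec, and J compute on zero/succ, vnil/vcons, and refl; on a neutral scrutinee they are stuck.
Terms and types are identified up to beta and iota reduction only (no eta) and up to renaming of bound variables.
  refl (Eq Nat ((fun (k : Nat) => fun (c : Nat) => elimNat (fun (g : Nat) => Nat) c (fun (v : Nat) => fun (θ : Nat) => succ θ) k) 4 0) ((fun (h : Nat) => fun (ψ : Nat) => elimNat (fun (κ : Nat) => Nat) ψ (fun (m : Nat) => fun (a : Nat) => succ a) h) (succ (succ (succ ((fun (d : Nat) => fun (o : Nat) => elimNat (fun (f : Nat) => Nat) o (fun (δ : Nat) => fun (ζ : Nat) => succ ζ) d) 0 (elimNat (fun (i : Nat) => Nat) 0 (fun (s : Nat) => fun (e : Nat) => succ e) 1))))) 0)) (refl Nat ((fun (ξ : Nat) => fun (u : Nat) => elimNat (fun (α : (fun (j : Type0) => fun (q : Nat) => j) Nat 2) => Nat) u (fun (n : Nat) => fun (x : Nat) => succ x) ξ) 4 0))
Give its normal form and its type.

normal form:
  refl (Eq Nat 4 4) (refl Nat 4)
type:
  Eq (Eq Nat 4 4) (refl Nat 4) (refl Nat 4)
observation: contracting a beta-redex first, the term normalizes in 52 steps.


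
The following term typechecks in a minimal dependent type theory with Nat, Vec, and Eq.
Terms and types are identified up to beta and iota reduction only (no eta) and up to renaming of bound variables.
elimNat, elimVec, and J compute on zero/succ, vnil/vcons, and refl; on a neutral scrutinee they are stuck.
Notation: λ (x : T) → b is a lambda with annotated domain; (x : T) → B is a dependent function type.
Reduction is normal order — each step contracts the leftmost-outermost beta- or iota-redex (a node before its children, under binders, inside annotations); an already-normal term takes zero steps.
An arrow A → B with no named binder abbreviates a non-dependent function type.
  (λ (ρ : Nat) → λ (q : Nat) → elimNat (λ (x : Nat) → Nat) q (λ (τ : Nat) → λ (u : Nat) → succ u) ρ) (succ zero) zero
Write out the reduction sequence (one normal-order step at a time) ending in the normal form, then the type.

normal-order reduction:
  (λ (ρ : Nat) → λ (q : Nat) → elimNat (λ (x : Nat) → Nat) q (λ (τ : Nat) → λ (u : Nat) → succ u) ρ) (succ zero) zero
  ~> (λ (ρ : Nat) → elimNat (λ (q : Nat) → Nat) ρ (λ (x : Nat) → λ (τ : Nat) → succ τ) (succ zero)) zero
  ~> elimNat (λ (ρ : Nat) → Nat) zero (λ (q : Nat) → λ (x : Nat) → succ x) (succ zero)
  ~> (λ (ρ : Nat) → λ (q : Nat) → succ q) zero (elimNat (λ (x : Nat) → Nat) zero (λ (τ : Nat) → λ (u : Nat) → succ u) zero)
  ~> (λ (ρ : Nat) → succ ρ) (elimNat (λ (q : Nat) → Nat) zero (λ (x : Nat) → λ (τ : Nat) → succ τ) zero)
  ~> succ (elimNat (λ (ρ : Nat) → Nat) zero (λ (q : Nat) → λ (x : Nat) → succ x) zero)
  ~> succ zero
the term's type:
  Nat


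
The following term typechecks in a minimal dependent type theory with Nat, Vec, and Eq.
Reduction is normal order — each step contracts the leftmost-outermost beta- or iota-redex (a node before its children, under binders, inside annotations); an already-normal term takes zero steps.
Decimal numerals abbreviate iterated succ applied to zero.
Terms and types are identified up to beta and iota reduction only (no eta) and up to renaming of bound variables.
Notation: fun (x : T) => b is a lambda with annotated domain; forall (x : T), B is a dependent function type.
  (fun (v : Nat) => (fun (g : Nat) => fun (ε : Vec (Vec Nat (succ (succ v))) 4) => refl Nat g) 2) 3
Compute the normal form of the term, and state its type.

normal form:
  fun (v : Vec (Vec Nat 5) 4) => refl Nat 2
inferred type:
  forall (v : Vec (Vec Nat 5) 4), Eq Nat 2 2
observation: reduction starts at a beta-redex, and 2 normal-order steps reach the normal form.


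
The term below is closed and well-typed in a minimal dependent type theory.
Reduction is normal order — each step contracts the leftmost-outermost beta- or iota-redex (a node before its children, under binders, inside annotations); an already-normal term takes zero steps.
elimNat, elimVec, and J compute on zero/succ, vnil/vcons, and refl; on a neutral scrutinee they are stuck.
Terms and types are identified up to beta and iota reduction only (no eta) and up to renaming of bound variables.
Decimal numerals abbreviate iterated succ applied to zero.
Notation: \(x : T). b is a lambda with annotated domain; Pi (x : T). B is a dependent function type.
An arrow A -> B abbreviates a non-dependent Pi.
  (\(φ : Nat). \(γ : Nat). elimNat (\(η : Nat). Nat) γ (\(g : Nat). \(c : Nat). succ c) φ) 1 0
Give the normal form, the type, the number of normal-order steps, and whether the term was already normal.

resulting normal form:
  1
inferred type:
  Nat
normal-order step count: 6
term was already normal: no
first redex: a beta-redex


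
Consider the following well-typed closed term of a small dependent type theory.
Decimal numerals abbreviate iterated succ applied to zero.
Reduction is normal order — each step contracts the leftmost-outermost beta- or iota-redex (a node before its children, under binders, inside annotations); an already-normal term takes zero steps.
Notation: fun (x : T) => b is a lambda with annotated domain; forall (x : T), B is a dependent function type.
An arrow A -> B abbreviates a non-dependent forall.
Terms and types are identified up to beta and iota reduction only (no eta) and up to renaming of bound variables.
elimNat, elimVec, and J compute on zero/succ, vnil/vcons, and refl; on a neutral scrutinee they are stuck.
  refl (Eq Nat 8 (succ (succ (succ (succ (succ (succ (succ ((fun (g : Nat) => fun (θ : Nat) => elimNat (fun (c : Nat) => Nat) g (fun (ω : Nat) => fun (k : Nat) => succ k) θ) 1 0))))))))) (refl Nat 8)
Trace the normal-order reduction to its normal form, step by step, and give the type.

reduction (normal order):
  refl (Eq Nat 8 (succ (succ (succ (succ (succ (succ (succ ((fun (g : Nat) => fun (θ : Nat) => elimNat (fun (c : Nat) => Nat) g (fun (ω : Nat) => fun (k : Nat) => succ k) θ) 1 0))))))))) (refl Nat 8)
  ~> refl (Eq Nat 8 (succ (succ (succ (succ (succ (succ (succ ((fun (g : Nat) => elimNat (fun (θ : Nat) => Nat) 1 (fun (c : Nat) => fun (ω : Nat) => succ ω) g) 0))))))))) (refl Nat 8)
  ~> refl (Eq Nat 8 (succ (succ (succ (succ (succ (succ (succ (elimNat (fun (g : Nat) => Nat) 1 (fun (θ : Nat) => fun (c : Nat) => succ c) 0))))))))) (refl Nat 8)
  ~> refl (Eq Nat 8 8) (refl Nat 8)
inferred type:
  Eq (Eq Nat 8 8) (refl Nat 8) (refl Nat 8)


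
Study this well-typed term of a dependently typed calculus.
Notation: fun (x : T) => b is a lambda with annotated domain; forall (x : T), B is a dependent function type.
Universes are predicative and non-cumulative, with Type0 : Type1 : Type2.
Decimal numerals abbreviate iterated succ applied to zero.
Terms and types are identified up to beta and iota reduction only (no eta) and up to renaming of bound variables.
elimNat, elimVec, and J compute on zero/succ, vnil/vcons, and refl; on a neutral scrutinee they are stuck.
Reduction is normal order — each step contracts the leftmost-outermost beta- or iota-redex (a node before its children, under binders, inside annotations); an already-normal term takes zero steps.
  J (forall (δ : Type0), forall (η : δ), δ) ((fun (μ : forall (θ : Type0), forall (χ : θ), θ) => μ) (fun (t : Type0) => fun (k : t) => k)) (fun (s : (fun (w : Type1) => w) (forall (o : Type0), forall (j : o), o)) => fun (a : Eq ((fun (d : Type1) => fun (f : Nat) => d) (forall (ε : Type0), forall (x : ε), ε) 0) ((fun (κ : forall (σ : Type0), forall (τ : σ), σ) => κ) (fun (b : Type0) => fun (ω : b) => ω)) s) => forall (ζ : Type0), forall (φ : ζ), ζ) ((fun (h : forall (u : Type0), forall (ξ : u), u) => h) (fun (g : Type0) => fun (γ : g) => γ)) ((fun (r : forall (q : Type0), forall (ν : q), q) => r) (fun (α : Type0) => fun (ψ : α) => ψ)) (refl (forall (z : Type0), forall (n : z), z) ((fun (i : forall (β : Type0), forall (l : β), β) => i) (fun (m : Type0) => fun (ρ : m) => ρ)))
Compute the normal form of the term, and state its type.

reduced normal form:
  fun (δ : Type0) => fun (η : δ) => η
type:
  forall (δ : Type0), forall (η : δ), δ
observation: the leftmost-outermost redex is a J iota-redex, and normalization takes 2 steps.


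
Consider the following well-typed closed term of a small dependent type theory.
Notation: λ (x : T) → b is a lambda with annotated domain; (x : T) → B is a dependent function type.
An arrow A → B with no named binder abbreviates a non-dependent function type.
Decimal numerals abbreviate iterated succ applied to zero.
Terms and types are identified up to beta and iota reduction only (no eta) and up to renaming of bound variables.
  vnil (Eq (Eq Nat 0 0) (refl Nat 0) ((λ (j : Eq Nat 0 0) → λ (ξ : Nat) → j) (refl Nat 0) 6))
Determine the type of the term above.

inferred type:
  Vec (Eq (Eq Nat 0 0) (refl Nat 0) (refl Nat 0)) 0


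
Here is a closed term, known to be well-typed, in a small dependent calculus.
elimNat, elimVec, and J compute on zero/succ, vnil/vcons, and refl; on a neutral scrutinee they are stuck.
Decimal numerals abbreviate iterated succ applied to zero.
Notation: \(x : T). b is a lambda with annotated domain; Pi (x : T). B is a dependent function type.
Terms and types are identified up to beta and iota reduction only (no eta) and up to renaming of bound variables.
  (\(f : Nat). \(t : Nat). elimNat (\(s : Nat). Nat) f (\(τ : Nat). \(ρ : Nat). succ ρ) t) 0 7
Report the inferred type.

the term's type:
  Nat


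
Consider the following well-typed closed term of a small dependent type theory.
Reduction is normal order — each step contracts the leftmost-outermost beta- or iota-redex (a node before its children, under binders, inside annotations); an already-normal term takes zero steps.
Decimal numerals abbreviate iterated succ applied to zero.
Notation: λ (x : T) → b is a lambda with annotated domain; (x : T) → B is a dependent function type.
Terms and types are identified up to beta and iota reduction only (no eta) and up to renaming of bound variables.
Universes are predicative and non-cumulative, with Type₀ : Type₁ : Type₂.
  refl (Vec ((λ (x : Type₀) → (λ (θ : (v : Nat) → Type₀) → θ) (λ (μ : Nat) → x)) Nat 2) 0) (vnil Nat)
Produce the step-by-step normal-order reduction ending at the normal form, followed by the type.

normal-order reduction sequence:
  refl (Vec ((λ (x : Type₀) → (λ (θ : (v : Nat) → Type₀) → θ) (λ (μ : Nat) → x)) Nat 2) 0) (vnil Nat)
  ~> refl (Vec ((λ (x : (θ : Nat) → Type₀) → x) (λ (v : Nat) → Nat) 2) 0) (vnil Nat)
  ~> refl (Vec ((λ (x : Nat) → Nat) 2) 0) (vnil Nat)
  ~> refl (Vec Nat 0) (vnil Nat)
inferred type:
  Eq (Vec Nat 0) (vnil Nat) (vnil Nat)


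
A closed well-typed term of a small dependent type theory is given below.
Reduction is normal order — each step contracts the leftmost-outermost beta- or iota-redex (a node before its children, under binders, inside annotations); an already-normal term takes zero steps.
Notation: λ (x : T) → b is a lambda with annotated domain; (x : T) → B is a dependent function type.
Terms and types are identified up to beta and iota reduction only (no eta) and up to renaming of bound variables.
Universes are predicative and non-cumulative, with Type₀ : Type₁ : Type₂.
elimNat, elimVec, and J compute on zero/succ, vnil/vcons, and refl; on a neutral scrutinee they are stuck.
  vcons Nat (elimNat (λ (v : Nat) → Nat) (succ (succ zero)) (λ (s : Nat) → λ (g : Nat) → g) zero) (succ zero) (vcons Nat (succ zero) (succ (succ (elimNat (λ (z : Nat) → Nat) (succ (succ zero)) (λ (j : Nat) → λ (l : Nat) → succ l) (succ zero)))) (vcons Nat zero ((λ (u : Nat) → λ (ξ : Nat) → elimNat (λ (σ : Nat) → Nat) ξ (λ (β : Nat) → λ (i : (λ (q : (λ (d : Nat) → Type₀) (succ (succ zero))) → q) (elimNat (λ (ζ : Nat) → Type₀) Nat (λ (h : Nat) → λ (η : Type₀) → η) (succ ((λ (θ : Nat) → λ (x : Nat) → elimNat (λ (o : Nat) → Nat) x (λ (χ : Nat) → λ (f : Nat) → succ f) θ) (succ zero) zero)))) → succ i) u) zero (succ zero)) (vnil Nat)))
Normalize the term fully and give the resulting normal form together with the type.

normal form:
  vcons Nat (succ (succ zero)) (succ zero) (vcons Nat (succ zero) (succ (succ (succ (succ (succ zero))))) (vcons Nat zero (succ zero) (vnil Nat)))
the term's type:
  Vec Nat (succ (succ (succ zero)))


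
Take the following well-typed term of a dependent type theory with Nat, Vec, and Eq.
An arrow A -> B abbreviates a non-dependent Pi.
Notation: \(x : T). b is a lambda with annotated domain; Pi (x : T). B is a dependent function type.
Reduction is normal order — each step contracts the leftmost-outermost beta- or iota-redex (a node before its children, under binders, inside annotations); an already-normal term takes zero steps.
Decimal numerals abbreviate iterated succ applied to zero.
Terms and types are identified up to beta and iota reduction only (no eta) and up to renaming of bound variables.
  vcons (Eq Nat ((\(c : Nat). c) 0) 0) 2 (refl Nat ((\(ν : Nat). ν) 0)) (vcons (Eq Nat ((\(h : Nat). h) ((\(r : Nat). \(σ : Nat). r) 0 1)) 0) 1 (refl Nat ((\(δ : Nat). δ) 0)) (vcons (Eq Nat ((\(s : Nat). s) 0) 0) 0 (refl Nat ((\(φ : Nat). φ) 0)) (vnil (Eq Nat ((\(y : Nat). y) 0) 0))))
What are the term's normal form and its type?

normal form:
  vcons (Eq Nat 0 0) 2 (refl Nat 0) (vcons (Eq Nat 0 0) 1 (refl Nat 0) (vcons (Eq Nat 0 0) 0 (refl Nat 0) (vnil (Eq Nat 0 0))))
type:
  Vec (Eq Nat 0 0) 3
observation: the first redex contracted is a beta-redex; the normal form is reached in 9 normal-order steps.


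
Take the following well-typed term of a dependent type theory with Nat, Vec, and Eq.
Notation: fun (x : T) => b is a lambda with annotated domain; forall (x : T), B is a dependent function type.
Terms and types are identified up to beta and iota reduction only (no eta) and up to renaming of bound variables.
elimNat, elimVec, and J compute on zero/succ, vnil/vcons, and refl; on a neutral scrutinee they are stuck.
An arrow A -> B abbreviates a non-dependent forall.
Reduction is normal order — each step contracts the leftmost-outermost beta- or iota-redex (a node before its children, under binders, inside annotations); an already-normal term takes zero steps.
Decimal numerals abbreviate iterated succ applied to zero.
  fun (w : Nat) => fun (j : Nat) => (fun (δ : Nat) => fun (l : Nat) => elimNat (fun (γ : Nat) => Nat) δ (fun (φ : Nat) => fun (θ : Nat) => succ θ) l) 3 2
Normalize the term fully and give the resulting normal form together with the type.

reduced normal form:
  fun (w : Nat) => fun (j : Nat) => 5
inferred type:
  Nat -> Nat -> Nat


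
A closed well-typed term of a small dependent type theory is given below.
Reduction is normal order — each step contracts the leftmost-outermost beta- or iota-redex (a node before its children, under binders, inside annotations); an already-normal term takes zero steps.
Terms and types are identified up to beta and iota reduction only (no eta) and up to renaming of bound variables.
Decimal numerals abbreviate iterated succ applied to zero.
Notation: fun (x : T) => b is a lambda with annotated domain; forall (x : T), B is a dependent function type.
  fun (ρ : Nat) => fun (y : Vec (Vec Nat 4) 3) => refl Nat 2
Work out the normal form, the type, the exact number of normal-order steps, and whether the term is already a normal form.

resulting normal form:
  fun (ρ : Nat) => fun (y : Vec (Vec Nat 4) 3) => refl Nat 2
the term's type:
  forall (ρ : Nat), forall (y : Vec (Vec Nat 4) 3), Eq Nat 2 2
reduction steps (normal order): 0
already normal: yes


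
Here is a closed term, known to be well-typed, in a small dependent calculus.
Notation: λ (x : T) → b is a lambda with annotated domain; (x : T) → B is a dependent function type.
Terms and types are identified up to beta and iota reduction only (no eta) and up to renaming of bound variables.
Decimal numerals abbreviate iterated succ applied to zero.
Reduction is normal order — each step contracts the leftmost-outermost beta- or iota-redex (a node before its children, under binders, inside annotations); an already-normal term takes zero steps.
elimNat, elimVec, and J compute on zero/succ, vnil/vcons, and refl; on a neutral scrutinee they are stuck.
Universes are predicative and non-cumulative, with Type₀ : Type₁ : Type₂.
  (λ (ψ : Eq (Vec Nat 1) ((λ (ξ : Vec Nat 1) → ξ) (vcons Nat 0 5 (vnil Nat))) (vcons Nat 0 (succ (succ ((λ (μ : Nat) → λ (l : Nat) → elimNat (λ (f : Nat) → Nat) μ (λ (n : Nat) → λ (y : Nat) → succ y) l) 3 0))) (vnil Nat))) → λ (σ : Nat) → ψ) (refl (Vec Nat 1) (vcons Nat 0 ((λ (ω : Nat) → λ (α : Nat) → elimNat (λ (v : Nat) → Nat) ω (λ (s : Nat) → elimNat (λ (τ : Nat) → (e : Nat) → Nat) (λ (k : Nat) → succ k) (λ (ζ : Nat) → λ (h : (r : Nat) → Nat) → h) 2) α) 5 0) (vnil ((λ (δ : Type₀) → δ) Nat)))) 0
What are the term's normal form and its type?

resulting normal form:
  refl (Vec Nat 1) (vcons Nat 0 5 (vnil Nat))
type:
  Eq (Vec Nat 1) (vcons Nat 0 5 (vnil Nat)) (vcons Nat 0 5 (vnil Nat))
observation: the term reaches its normal form after 6 normal-order steps.


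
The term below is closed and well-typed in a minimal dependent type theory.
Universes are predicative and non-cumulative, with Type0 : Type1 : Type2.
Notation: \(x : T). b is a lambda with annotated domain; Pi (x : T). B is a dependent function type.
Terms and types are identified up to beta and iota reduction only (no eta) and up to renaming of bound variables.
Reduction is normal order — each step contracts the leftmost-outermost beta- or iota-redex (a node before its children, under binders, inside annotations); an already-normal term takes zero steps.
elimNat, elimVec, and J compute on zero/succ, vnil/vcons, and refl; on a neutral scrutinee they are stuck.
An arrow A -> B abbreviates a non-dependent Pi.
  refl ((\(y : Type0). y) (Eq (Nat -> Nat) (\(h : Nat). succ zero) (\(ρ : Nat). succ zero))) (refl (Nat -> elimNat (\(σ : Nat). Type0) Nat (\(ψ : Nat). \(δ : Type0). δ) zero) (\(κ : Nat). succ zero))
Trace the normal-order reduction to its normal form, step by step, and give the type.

normal-order reduction sequence:
  refl ((\(y : Type0). y) (Eq (Nat -> Nat) (\(h : Nat). succ zero) (\(ρ : Nat). succ zero))) (refl (Nat -> elimNat (\(σ : Nat). Type0) Nat (\(ψ : Nat). \(δ : Type0). δ) zero) (\(κ : Nat). succ zero))
  ~> refl (Eq (Nat -> Nat) (\(y : Nat). succ zero) (\(h : Nat). succ zero)) (refl (Nat -> elimNat (\(ρ : Nat). Type0) Nat (\(σ : Nat). \(ψ : Type0). ψ) zero) (\(δ : Nat). succ zero))
  ~> refl (Eq (Nat -> Nat) (\(y : Nat). succ zero) (\(h : Nat). succ zero)) (refl (Nat -> Nat) (\(ρ : Nat). succ zero))
type:
  Eq (Eq (Nat -> Nat) (\(y : Nat). succ zero) (\(h : Nat). succ zero)) (refl (Nat -> Nat) (\(ρ : Nat). succ zero)) (refl (Nat -> Nat) (\(σ : Nat). succ zero))


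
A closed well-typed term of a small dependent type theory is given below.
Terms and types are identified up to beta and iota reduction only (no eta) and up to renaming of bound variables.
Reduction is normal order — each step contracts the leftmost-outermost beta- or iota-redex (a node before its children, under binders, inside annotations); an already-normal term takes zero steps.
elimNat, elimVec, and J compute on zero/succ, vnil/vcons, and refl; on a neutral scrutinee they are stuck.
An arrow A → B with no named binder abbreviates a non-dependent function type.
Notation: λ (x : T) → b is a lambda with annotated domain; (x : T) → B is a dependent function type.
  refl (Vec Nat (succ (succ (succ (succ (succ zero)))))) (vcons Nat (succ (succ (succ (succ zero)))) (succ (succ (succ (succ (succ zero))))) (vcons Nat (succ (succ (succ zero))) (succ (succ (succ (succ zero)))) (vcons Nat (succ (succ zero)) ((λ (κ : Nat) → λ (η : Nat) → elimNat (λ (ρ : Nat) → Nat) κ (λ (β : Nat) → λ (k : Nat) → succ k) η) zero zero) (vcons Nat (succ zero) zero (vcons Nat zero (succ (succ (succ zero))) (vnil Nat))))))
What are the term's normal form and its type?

reduced normal form:
  refl (Vec Nat (succ (succ (succ (succ (succ zero)))))) (vcons Nat (succ (succ (succ (succ zero)))) (succ (succ (succ (succ (succ zero))))) (vcons Nat (succ (succ (succ zero))) (succ (succ (succ (succ zero)))) (vcons Nat (succ (succ zero)) zero (vcons Nat (succ zero) zero (vcons Nat zero (succ (succ (succ zero))) (vnil Nat))))))
inferred type:
  Eq (Vec Nat (succ (succ (succ (succ (succ zero)))))) (vcons Nat (succ (succ (succ (succ zero)))) (succ (succ (succ (succ (succ zero))))) (vcons Nat (succ (succ (succ zero))) (succ (succ (succ (succ zero)))) (vcons Nat (succ (succ zero)) zero (vcons Nat (succ zero) zero (vcons Nat zero (succ (succ (succ zero))) (vnil Nat)))))) (vcons Nat (succ (succ (succ (succ zero)))) (succ (succ (succ (succ (succ zero))))) (vcons Nat (succ (succ (succ zero))) (succ (succ (succ (succ zero)))) (vcons Nat (succ (succ zero)) zero (vcons Nat (succ zero) zero (vcons Nat zero (succ (succ (succ zero))) (vnil Nat))))))
observation: normalization takes exactly 3 steps under the normal-order strategy.


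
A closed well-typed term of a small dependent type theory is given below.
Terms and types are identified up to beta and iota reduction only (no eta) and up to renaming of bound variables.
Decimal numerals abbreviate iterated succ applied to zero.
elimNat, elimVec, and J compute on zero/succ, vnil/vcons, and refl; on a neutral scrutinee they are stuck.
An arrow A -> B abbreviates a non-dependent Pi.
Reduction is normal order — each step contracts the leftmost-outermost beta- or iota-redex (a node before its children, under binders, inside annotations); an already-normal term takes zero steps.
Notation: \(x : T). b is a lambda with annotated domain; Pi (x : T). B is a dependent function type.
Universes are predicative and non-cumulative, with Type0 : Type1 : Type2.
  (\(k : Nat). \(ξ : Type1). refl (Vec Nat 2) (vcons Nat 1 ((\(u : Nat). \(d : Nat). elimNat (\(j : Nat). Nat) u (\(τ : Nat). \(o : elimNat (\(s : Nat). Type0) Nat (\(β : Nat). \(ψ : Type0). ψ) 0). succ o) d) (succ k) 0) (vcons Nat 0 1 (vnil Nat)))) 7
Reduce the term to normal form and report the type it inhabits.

reduced normal form:
  \(k : Type1). refl (Vec Nat 2) (vcons Nat 1 8 (vcons Nat 0 1 (vnil Nat)))
type:
  Type1 -> Eq (Vec Nat 2) (vcons Nat 1 8 (vcons Nat 0 1 (vnil Nat))) (vcons Nat 1 8 (vcons Nat 0 1 (vnil Nat)))
observation: contracting a beta-redex first, the term normalizes in 4 steps.


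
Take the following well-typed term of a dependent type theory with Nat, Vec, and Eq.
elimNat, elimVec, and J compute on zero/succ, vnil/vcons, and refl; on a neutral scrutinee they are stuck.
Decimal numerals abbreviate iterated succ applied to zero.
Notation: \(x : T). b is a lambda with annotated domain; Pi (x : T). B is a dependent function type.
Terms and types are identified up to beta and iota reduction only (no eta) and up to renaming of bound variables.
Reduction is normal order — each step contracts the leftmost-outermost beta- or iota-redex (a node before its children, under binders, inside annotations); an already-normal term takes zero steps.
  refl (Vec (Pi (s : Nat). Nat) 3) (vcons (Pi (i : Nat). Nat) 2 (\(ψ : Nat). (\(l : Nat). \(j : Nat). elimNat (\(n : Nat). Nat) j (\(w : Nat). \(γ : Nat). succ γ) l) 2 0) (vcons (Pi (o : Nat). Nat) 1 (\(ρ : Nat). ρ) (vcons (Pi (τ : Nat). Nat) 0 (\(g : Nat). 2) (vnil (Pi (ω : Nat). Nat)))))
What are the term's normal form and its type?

normal form:
  refl (Vec (Pi (s : Nat). Nat) 3) (vcons (Pi (i : Nat). Nat) 2 (\(ψ : Nat). 2) (vcons (Pi (l : Nat). Nat) 1 (\(j : Nat). j) (vcons (Pi (n : Nat). Nat) 0 (\(w : Nat). 2) (vnil (Pi (γ : Nat). Nat)))))
type:
  Eq (Vec (Pi (s : Nat). Nat) 3) (vcons (Pi (i : Nat). Nat) 2 (\(ψ : Nat). 2) (vcons (Pi (l : Nat). Nat) 1 (\(j : Nat). j) (vcons (Pi (n : Nat). Nat) 0 (\(w : Nat). 2) (vnil (Pi (γ : Nat). Nat))))) (vcons (Pi (o : Nat). Nat) 2 (\(ρ : Nat). 2) (vcons (Pi (τ : Nat). Nat) 1 (\(g : Nat). g) (vcons (Pi (ω : Nat). Nat) 0 (\(σ : Nat). 2) (vnil (Pi (f : Nat). Nat)))))


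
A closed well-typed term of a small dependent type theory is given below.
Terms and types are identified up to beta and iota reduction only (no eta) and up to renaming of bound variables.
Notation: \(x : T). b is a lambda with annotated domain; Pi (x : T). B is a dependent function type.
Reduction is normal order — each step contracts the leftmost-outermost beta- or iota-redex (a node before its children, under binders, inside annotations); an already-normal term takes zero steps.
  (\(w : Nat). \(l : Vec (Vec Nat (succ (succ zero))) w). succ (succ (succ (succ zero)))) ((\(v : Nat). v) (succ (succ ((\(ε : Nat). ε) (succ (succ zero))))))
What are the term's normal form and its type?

normal form:
  \(w : Vec (Vec Nat (succ (succ zero))) (succ (succ (succ (succ zero))))). succ (succ (succ (succ zero)))
inferred type:
  Pi (w : Vec (Vec Nat (succ (succ zero))) (succ (succ (succ (succ zero))))). Nat
observation: 3 normal-order steps separate the term from its normal form.


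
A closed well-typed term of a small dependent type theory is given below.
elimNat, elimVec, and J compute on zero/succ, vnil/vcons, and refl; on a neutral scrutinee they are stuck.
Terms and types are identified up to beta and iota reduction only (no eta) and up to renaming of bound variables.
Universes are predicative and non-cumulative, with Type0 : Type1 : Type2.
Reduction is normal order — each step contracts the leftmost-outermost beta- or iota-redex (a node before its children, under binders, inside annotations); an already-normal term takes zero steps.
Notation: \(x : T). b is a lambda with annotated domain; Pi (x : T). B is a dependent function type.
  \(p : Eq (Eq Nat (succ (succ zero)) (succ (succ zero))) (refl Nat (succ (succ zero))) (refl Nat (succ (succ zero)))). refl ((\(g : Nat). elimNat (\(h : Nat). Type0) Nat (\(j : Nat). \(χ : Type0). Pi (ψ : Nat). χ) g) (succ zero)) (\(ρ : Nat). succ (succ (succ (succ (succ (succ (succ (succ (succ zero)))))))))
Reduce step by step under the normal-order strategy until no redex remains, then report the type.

normal-order reduction:
  \(p : Eq (Eq Nat (succ (succ zero)) (succ (succ zero))) (refl Nat (succ (succ zero))) (refl Nat (succ (succ zero)))). refl ((\(g : Nat). elimNat (\(h : Nat). Type0) Nat (\(j : Nat). \(χ : Type0). Pi (ψ : Nat). χ) g) (succ zero)) (\(ρ : Nat). succ (succ (succ (succ (succ (succ (succ (succ (succ zero)))))))))
  ~> \(p : Eq (Eq Nat (succ (succ zero)) (succ (succ zero))) (refl Nat (succ (succ zero))) (refl Nat (succ (succ zero)))). refl (elimNat (\(g : Nat). Type0) Nat (\(h : Nat). \(j : Type0). Pi (χ : Nat). j) (succ zero)) (\(ψ : Nat). succ (succ (succ (succ (succ (succ (succ (succ (succ zero)))))))))
  ~> \(p : Eq (Eq Nat (succ (succ zero)) (succ (succ zero))) (refl Nat (succ (succ zero))) (refl Nat (succ (succ zero)))). refl ((\(g : Nat). \(h : Type0). Pi (j : Nat). h) zero (elimNat (\(χ : Nat). Type0) Nat (\(ψ : Nat). \(ρ : Type0). Pi (μ : Nat). ρ) zero)) (\(β : Nat). succ (succ (succ (succ (succ (succ (succ (succ (succ zero)))))))))
  ~> \(p : Eq (Eq Nat (succ (succ zero)) (succ (succ zero))) (refl Nat (succ (succ zero))) (refl Nat (succ (succ zero)))). refl ((\(g : Type0). Pi (h : Nat). g) (elimNat (\(j : Nat). Type0) Nat (\(χ : Nat). \(ψ : Type0). Pi (ρ : Nat). ψ) zero)) (\(μ : Nat). succ (succ (succ (succ (succ (succ (succ (succ (succ zero)))))))))
  ~> \(p : Eq (Eq Nat (succ (succ zero)) (succ (succ zero))) (refl Nat (succ (succ zero))) (refl Nat (succ (succ zero)))). refl (Pi (g : Nat). elimNat (\(h : Nat). Type0) Nat (\(j : Nat). \(χ : Type0). Pi (ψ : Nat). χ) zero) (\(ρ : Nat). succ (succ (succ (succ (succ (succ (succ (succ (succ zero)))))))))
  ~> \(p : Eq (Eq Nat (succ (succ zero)) (succ (succ zero))) (refl Nat (succ (succ zero))) (refl Nat (succ (succ zero)))). refl (Pi (g : Nat). Nat) (\(h : Nat). succ (succ (succ (succ (succ (succ (succ (succ (succ zero)))))))))
type:
  Pi (p : Eq (Eq Nat (succ (succ zero)) (succ (succ zero))) (refl Nat (succ (succ zero))) (refl Nat (succ (succ zero)))). Eq (Pi (g : Nat). Nat) (\(h : Nat). succ (succ (succ (succ (succ (succ (succ (succ (succ zero))))))))) (\(j : Nat). succ (succ (succ (succ (succ (succ (succ (succ (succ zero)))))))))


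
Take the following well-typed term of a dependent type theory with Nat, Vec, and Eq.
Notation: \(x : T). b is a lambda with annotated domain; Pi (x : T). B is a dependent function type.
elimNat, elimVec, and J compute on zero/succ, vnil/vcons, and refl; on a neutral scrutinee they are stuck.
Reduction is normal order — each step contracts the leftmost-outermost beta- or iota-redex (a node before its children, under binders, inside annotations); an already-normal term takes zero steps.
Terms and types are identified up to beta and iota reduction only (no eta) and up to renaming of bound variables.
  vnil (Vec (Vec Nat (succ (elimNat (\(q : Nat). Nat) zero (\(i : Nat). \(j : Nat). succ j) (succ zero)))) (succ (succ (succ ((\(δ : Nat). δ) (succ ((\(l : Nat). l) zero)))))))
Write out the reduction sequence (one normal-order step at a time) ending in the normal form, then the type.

normal-order reduction:
  vnil (Vec (Vec Nat (succ (elimNat (\(q : Nat). Nat) zero (\(i : Nat). \(j : Nat). succ j) (succ zero)))) (succ (succ (succ ((\(δ : Nat). δ) (succ ((\(l : Nat). l) zero)))))))
  ~> vnil (Vec (Vec Nat (succ ((\(q : Nat). \(i : Nat). succ i) zero (elimNat (\(j : Nat). Nat) zero (\(δ : Nat). \(l : Nat). succ l) zero)))) (succ (succ (succ ((\(σ : Nat). σ) (succ ((\(ω : Nat). ω) zero)))))))
  ~> vnil (Vec (Vec Nat (succ ((\(q : Nat). succ q) (elimNat (\(i : Nat). Nat) zero (\(j : Nat). \(δ : Nat). succ δ) zero)))) (succ (succ (succ ((\(l : Nat). l) (succ ((\(σ : Nat). σ) zero)))))))
  ~> vnil (Vec (Vec Nat (succ (succ (elimNat (\(q : Nat). Nat) zero (\(i : Nat). \(j : Nat). succ j) zero)))) (succ (succ (succ ((\(δ : Nat). δ) (succ ((\(l : Nat). l) zero)))))))
  ~> vnil (Vec (Vec Nat (succ (succ zero))) (succ (succ (succ ((\(q : Nat). q) (succ ((\(i : Nat). i) zero)))))))
  ~> vnil (Vec (Vec Nat (succ (succ zero))) (succ (succ (succ (succ ((\(q : Nat). q) zero))))))
  ~> vnil (Vec (Vec Nat (succ (succ zero))) (succ (succ (succ (succ zero)))))
type:
  Vec (Vec (Vec Nat (succ (succ zero))) (succ (succ (succ (succ zero))))) zero


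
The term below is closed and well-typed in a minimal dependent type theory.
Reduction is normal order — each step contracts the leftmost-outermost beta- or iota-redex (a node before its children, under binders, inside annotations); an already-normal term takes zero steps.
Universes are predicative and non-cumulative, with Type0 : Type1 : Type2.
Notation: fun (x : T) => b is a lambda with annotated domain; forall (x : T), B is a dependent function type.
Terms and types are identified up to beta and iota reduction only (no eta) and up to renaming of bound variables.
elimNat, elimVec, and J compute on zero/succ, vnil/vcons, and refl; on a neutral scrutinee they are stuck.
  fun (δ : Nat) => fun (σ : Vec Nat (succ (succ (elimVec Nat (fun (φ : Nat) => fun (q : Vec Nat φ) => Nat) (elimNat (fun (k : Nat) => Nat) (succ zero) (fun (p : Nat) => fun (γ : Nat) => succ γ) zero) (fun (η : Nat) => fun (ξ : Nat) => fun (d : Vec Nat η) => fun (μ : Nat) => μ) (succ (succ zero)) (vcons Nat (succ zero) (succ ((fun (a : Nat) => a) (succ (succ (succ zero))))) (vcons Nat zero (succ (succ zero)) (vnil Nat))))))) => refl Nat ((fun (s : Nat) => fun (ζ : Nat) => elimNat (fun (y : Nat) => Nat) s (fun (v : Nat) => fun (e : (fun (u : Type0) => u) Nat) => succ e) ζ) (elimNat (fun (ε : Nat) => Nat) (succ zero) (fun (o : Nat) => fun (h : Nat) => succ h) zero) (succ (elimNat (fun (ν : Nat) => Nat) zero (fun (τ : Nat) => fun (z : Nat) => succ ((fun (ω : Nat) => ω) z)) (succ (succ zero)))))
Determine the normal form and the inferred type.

reduced normal form:
  fun (δ : Nat) => fun (σ : Vec Nat (succ (succ (succ zero)))) => refl Nat (succ (succ (succ (succ zero))))
inferred type:
  forall (δ : Nat), forall (σ : Vec Nat (succ (succ (succ zero)))), Eq Nat (succ (succ (succ (succ zero)))) (succ (succ (succ (succ zero))))
observation: reduction starts at an elimVec iota-redex, and 35 normal-order steps reach the normal form.


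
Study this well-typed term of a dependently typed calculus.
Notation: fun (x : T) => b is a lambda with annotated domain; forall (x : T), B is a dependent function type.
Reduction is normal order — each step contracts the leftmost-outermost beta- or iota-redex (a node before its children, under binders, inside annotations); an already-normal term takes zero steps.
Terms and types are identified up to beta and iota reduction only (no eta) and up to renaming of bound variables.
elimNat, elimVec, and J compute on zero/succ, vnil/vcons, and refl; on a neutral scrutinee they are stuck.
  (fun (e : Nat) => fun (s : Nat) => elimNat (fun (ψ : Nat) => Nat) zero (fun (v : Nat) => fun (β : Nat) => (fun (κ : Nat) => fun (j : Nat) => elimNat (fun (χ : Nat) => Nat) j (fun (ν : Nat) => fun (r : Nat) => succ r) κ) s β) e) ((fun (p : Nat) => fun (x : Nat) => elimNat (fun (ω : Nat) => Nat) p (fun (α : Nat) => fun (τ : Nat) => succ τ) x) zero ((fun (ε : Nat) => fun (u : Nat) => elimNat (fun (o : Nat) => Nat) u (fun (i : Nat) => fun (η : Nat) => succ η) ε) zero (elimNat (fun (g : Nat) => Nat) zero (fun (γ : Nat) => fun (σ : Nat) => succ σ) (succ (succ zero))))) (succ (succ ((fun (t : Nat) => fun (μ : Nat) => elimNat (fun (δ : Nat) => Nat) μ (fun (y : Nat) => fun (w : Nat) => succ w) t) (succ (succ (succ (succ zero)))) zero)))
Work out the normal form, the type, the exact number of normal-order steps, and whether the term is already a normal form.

reduced normal form:
  succ (succ (succ (succ (succ (succ (succ (succ (succ (succ (succ (succ zero)))))))))))
type:
  Nat
normal-order step count: 64
already normal: no
first contracted redex: a beta-redex
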